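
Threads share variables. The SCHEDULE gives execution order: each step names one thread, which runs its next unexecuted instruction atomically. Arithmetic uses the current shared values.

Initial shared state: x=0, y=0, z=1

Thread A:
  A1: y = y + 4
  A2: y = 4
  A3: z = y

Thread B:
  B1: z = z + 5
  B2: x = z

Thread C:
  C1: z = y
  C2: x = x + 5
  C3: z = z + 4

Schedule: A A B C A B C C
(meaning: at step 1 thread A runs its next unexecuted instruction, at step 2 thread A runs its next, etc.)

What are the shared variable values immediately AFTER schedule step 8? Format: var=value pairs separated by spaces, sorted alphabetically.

Answer: x=9 y=4 z=8

Derivation:
Step 1: thread A executes A1 (y = y + 4). Shared: x=0 y=4 z=1. PCs: A@1 B@0 C@0
Step 2: thread A executes A2 (y = 4). Shared: x=0 y=4 z=1. PCs: A@2 B@0 C@0
Step 3: thread B executes B1 (z = z + 5). Shared: x=0 y=4 z=6. PCs: A@2 B@1 C@0
Step 4: thread C executes C1 (z = y). Shared: x=0 y=4 z=4. PCs: A@2 B@1 C@1
Step 5: thread A executes A3 (z = y). Shared: x=0 y=4 z=4. PCs: A@3 B@1 C@1
Step 6: thread B executes B2 (x = z). Shared: x=4 y=4 z=4. PCs: A@3 B@2 C@1
Step 7: thread C executes C2 (x = x + 5). Shared: x=9 y=4 z=4. PCs: A@3 B@2 C@2
Step 8: thread C executes C3 (z = z + 4). Shared: x=9 y=4 z=8. PCs: A@3 B@2 C@3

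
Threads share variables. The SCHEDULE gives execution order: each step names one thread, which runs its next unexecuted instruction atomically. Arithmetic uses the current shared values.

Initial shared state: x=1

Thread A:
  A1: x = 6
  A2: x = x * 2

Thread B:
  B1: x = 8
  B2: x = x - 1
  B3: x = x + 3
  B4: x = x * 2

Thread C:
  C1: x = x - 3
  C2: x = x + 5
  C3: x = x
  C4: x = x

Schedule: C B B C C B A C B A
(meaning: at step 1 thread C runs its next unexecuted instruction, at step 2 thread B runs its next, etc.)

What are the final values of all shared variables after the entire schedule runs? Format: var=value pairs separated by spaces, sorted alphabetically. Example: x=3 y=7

Answer: x=24

Derivation:
Step 1: thread C executes C1 (x = x - 3). Shared: x=-2. PCs: A@0 B@0 C@1
Step 2: thread B executes B1 (x = 8). Shared: x=8. PCs: A@0 B@1 C@1
Step 3: thread B executes B2 (x = x - 1). Shared: x=7. PCs: A@0 B@2 C@1
Step 4: thread C executes C2 (x = x + 5). Shared: x=12. PCs: A@0 B@2 C@2
Step 5: thread C executes C3 (x = x). Shared: x=12. PCs: A@0 B@2 C@3
Step 6: thread B executes B3 (x = x + 3). Shared: x=15. PCs: A@0 B@3 C@3
Step 7: thread A executes A1 (x = 6). Shared: x=6. PCs: A@1 B@3 C@3
Step 8: thread C executes C4 (x = x). Shared: x=6. PCs: A@1 B@3 C@4
Step 9: thread B executes B4 (x = x * 2). Shared: x=12. PCs: A@1 B@4 C@4
Step 10: thread A executes A2 (x = x * 2). Shared: x=24. PCs: A@2 B@4 C@4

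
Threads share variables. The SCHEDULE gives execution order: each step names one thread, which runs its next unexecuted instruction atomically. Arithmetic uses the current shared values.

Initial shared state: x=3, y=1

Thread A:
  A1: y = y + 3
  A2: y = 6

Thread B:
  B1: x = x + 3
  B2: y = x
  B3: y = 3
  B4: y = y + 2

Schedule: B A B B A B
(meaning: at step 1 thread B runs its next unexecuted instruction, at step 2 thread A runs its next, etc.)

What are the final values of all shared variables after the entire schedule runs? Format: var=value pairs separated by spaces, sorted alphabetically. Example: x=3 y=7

Answer: x=6 y=8

Derivation:
Step 1: thread B executes B1 (x = x + 3). Shared: x=6 y=1. PCs: A@0 B@1
Step 2: thread A executes A1 (y = y + 3). Shared: x=6 y=4. PCs: A@1 B@1
Step 3: thread B executes B2 (y = x). Shared: x=6 y=6. PCs: A@1 B@2
Step 4: thread B executes B3 (y = 3). Shared: x=6 y=3. PCs: A@1 B@3
Step 5: thread A executes A2 (y = 6). Shared: x=6 y=6. PCs: A@2 B@3
Step 6: thread B executes B4 (y = y + 2). Shared: x=6 y=8. PCs: A@2 B@4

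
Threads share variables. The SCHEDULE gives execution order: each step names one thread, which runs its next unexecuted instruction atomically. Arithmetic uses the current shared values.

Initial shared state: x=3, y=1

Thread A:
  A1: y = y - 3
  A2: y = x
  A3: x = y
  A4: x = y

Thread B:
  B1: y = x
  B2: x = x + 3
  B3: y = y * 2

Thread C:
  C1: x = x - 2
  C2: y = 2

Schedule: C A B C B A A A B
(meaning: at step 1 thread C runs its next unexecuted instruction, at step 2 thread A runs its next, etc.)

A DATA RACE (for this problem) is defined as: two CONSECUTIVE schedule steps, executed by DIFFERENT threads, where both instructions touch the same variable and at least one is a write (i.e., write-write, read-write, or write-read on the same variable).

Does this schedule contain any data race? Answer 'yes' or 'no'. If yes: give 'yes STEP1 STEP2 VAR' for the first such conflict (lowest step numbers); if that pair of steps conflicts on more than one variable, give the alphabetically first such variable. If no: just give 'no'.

Answer: yes 2 3 y

Derivation:
Steps 1,2: C(r=x,w=x) vs A(r=y,w=y). No conflict.
Steps 2,3: A(y = y - 3) vs B(y = x). RACE on y (W-W).
Steps 3,4: B(y = x) vs C(y = 2). RACE on y (W-W).
Steps 4,5: C(r=-,w=y) vs B(r=x,w=x). No conflict.
Steps 5,6: B(x = x + 3) vs A(y = x). RACE on x (W-R).
Steps 6,7: same thread (A). No race.
Steps 7,8: same thread (A). No race.
Steps 8,9: A(x = y) vs B(y = y * 2). RACE on y (R-W).
First conflict at steps 2,3.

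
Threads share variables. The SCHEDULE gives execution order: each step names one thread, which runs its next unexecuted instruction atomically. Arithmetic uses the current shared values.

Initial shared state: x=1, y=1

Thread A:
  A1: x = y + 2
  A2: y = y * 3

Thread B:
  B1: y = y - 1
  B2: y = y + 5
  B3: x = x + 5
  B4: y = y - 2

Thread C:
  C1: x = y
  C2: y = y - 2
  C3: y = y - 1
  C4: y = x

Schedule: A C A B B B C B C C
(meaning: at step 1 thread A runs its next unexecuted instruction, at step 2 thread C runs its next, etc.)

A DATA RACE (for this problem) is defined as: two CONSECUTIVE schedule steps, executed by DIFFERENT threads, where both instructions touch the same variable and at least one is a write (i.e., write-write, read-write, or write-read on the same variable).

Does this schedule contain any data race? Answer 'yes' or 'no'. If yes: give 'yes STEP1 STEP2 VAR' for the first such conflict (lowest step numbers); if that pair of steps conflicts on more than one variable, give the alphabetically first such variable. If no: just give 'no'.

Answer: yes 1 2 x

Derivation:
Steps 1,2: A(x = y + 2) vs C(x = y). RACE on x (W-W).
Steps 2,3: C(x = y) vs A(y = y * 3). RACE on y (R-W).
Steps 3,4: A(y = y * 3) vs B(y = y - 1). RACE on y (W-W).
Steps 4,5: same thread (B). No race.
Steps 5,6: same thread (B). No race.
Steps 6,7: B(r=x,w=x) vs C(r=y,w=y). No conflict.
Steps 7,8: C(y = y - 2) vs B(y = y - 2). RACE on y (W-W).
Steps 8,9: B(y = y - 2) vs C(y = y - 1). RACE on y (W-W).
Steps 9,10: same thread (C). No race.
First conflict at steps 1,2.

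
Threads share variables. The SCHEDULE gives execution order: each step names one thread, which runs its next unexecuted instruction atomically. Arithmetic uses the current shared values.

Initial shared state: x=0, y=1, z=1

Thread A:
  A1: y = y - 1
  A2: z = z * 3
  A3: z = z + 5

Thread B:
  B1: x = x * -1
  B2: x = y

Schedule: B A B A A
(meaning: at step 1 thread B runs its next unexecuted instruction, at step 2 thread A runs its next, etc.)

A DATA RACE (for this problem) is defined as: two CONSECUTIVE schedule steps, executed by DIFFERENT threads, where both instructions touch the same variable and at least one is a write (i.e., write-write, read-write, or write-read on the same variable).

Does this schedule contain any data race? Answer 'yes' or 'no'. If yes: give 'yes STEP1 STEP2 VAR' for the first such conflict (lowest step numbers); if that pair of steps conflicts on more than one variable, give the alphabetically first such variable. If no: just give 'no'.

Steps 1,2: B(r=x,w=x) vs A(r=y,w=y). No conflict.
Steps 2,3: A(y = y - 1) vs B(x = y). RACE on y (W-R).
Steps 3,4: B(r=y,w=x) vs A(r=z,w=z). No conflict.
Steps 4,5: same thread (A). No race.
First conflict at steps 2,3.

Answer: yes 2 3 y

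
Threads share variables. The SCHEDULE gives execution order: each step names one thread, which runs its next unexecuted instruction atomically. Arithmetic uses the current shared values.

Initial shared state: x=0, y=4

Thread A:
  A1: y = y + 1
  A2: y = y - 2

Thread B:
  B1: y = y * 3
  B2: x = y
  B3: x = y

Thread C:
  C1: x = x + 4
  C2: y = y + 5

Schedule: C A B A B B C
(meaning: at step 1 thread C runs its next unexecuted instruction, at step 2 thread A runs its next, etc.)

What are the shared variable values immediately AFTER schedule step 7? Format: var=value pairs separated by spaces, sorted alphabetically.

Step 1: thread C executes C1 (x = x + 4). Shared: x=4 y=4. PCs: A@0 B@0 C@1
Step 2: thread A executes A1 (y = y + 1). Shared: x=4 y=5. PCs: A@1 B@0 C@1
Step 3: thread B executes B1 (y = y * 3). Shared: x=4 y=15. PCs: A@1 B@1 C@1
Step 4: thread A executes A2 (y = y - 2). Shared: x=4 y=13. PCs: A@2 B@1 C@1
Step 5: thread B executes B2 (x = y). Shared: x=13 y=13. PCs: A@2 B@2 C@1
Step 6: thread B executes B3 (x = y). Shared: x=13 y=13. PCs: A@2 B@3 C@1
Step 7: thread C executes C2 (y = y + 5). Shared: x=13 y=18. PCs: A@2 B@3 C@2

Answer: x=13 y=18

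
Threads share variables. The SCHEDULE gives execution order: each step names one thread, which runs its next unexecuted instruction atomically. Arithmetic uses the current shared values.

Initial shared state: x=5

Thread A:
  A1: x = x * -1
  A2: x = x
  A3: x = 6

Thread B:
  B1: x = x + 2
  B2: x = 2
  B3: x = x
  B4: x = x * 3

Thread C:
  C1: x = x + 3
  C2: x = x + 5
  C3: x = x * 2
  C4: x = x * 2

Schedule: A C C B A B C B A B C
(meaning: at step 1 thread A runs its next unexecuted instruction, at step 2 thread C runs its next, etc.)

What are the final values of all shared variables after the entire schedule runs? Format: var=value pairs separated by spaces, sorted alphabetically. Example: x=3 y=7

Answer: x=36

Derivation:
Step 1: thread A executes A1 (x = x * -1). Shared: x=-5. PCs: A@1 B@0 C@0
Step 2: thread C executes C1 (x = x + 3). Shared: x=-2. PCs: A@1 B@0 C@1
Step 3: thread C executes C2 (x = x + 5). Shared: x=3. PCs: A@1 B@0 C@2
Step 4: thread B executes B1 (x = x + 2). Shared: x=5. PCs: A@1 B@1 C@2
Step 5: thread A executes A2 (x = x). Shared: x=5. PCs: A@2 B@1 C@2
Step 6: thread B executes B2 (x = 2). Shared: x=2. PCs: A@2 B@2 C@2
Step 7: thread C executes C3 (x = x * 2). Shared: x=4. PCs: A@2 B@2 C@3
Step 8: thread B executes B3 (x = x). Shared: x=4. PCs: A@2 B@3 C@3
Step 9: thread A executes A3 (x = 6). Shared: x=6. PCs: A@3 B@3 C@3
Step 10: thread B executes B4 (x = x * 3). Shared: x=18. PCs: A@3 B@4 C@3
Step 11: thread C executes C4 (x = x * 2). Shared: x=36. PCs: A@3 B@4 C@4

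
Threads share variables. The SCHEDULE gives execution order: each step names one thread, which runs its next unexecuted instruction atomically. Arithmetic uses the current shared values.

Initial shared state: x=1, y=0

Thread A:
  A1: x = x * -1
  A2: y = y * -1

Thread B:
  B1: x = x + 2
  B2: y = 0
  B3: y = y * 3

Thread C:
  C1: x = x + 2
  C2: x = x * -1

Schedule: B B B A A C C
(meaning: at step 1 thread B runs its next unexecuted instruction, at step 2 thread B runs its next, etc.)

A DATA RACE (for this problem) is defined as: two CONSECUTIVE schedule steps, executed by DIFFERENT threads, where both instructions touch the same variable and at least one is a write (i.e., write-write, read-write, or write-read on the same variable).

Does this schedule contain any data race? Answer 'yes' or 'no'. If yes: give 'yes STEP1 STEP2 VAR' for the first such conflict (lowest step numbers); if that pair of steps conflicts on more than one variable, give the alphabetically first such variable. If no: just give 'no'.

Answer: no

Derivation:
Steps 1,2: same thread (B). No race.
Steps 2,3: same thread (B). No race.
Steps 3,4: B(r=y,w=y) vs A(r=x,w=x). No conflict.
Steps 4,5: same thread (A). No race.
Steps 5,6: A(r=y,w=y) vs C(r=x,w=x). No conflict.
Steps 6,7: same thread (C). No race.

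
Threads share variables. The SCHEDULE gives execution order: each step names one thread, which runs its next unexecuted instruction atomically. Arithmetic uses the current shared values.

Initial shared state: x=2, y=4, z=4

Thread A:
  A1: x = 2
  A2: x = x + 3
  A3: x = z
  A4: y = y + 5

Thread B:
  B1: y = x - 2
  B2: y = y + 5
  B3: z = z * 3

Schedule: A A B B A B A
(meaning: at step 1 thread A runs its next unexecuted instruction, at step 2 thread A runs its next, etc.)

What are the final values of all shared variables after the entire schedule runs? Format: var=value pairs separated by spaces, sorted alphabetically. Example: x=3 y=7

Answer: x=4 y=13 z=12

Derivation:
Step 1: thread A executes A1 (x = 2). Shared: x=2 y=4 z=4. PCs: A@1 B@0
Step 2: thread A executes A2 (x = x + 3). Shared: x=5 y=4 z=4. PCs: A@2 B@0
Step 3: thread B executes B1 (y = x - 2). Shared: x=5 y=3 z=4. PCs: A@2 B@1
Step 4: thread B executes B2 (y = y + 5). Shared: x=5 y=8 z=4. PCs: A@2 B@2
Step 5: thread A executes A3 (x = z). Shared: x=4 y=8 z=4. PCs: A@3 B@2
Step 6: thread B executes B3 (z = z * 3). Shared: x=4 y=8 z=12. PCs: A@3 B@3
Step 7: thread A executes A4 (y = y + 5). Shared: x=4 y=13 z=12. PCs: A@4 B@3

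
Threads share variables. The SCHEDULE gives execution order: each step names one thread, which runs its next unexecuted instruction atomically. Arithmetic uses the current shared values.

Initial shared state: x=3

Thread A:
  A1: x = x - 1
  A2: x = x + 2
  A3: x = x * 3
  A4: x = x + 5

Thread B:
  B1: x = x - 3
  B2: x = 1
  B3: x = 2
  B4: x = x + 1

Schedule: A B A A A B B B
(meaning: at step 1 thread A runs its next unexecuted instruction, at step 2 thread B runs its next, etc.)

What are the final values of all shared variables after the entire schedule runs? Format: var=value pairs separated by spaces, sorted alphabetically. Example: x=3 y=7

Answer: x=3

Derivation:
Step 1: thread A executes A1 (x = x - 1). Shared: x=2. PCs: A@1 B@0
Step 2: thread B executes B1 (x = x - 3). Shared: x=-1. PCs: A@1 B@1
Step 3: thread A executes A2 (x = x + 2). Shared: x=1. PCs: A@2 B@1
Step 4: thread A executes A3 (x = x * 3). Shared: x=3. PCs: A@3 B@1
Step 5: thread A executes A4 (x = x + 5). Shared: x=8. PCs: A@4 B@1
Step 6: thread B executes B2 (x = 1). Shared: x=1. PCs: A@4 B@2
Step 7: thread B executes B3 (x = 2). Shared: x=2. PCs: A@4 B@3
Step 8: thread B executes B4 (x = x + 1). Shared: x=3. PCs: A@4 B@4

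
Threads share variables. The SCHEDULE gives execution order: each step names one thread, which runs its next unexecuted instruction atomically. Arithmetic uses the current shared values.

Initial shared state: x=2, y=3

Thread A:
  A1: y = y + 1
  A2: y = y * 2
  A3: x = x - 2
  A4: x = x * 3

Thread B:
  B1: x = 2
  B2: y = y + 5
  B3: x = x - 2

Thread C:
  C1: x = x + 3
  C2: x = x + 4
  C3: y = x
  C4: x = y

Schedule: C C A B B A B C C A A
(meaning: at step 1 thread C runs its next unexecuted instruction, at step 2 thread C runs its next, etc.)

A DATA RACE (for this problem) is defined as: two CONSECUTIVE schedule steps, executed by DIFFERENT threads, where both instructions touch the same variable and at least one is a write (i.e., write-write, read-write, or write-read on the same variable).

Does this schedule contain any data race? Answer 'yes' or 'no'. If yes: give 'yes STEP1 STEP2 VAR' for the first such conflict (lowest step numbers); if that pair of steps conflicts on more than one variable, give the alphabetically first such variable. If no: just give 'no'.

Answer: yes 5 6 y

Derivation:
Steps 1,2: same thread (C). No race.
Steps 2,3: C(r=x,w=x) vs A(r=y,w=y). No conflict.
Steps 3,4: A(r=y,w=y) vs B(r=-,w=x). No conflict.
Steps 4,5: same thread (B). No race.
Steps 5,6: B(y = y + 5) vs A(y = y * 2). RACE on y (W-W).
Steps 6,7: A(r=y,w=y) vs B(r=x,w=x). No conflict.
Steps 7,8: B(x = x - 2) vs C(y = x). RACE on x (W-R).
Steps 8,9: same thread (C). No race.
Steps 9,10: C(x = y) vs A(x = x - 2). RACE on x (W-W).
Steps 10,11: same thread (A). No race.
First conflict at steps 5,6.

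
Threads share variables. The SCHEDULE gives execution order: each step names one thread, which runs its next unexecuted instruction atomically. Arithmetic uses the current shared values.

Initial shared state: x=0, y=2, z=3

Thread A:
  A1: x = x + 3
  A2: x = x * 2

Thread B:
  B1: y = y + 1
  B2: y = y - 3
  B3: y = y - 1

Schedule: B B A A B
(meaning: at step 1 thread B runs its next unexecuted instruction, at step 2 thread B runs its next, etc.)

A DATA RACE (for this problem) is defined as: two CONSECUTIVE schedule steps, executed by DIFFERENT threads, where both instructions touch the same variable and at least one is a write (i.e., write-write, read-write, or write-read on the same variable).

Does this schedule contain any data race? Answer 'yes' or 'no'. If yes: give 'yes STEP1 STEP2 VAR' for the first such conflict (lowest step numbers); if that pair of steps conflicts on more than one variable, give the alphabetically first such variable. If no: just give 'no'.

Steps 1,2: same thread (B). No race.
Steps 2,3: B(r=y,w=y) vs A(r=x,w=x). No conflict.
Steps 3,4: same thread (A). No race.
Steps 4,5: A(r=x,w=x) vs B(r=y,w=y). No conflict.

Answer: no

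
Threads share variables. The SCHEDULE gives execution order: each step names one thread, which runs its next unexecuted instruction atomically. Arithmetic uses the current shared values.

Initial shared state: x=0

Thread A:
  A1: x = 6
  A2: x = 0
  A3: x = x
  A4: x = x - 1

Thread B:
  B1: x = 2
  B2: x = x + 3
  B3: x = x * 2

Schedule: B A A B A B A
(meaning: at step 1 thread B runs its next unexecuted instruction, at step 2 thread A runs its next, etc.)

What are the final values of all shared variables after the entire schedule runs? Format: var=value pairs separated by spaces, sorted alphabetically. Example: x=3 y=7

Step 1: thread B executes B1 (x = 2). Shared: x=2. PCs: A@0 B@1
Step 2: thread A executes A1 (x = 6). Shared: x=6. PCs: A@1 B@1
Step 3: thread A executes A2 (x = 0). Shared: x=0. PCs: A@2 B@1
Step 4: thread B executes B2 (x = x + 3). Shared: x=3. PCs: A@2 B@2
Step 5: thread A executes A3 (x = x). Shared: x=3. PCs: A@3 B@2
Step 6: thread B executes B3 (x = x * 2). Shared: x=6. PCs: A@3 B@3
Step 7: thread A executes A4 (x = x - 1). Shared: x=5. PCs: A@4 B@3

Answer: x=5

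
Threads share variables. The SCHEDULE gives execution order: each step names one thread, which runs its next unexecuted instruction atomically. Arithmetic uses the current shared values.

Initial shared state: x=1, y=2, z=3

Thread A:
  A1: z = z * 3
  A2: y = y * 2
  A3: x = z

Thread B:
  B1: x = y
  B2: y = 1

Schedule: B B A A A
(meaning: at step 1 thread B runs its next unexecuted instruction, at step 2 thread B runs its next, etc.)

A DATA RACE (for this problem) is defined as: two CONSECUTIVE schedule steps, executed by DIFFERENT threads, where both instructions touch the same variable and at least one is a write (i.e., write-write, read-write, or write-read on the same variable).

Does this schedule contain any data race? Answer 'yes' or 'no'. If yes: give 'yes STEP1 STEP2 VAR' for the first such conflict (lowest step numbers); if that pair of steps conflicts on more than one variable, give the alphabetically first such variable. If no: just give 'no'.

Answer: no

Derivation:
Steps 1,2: same thread (B). No race.
Steps 2,3: B(r=-,w=y) vs A(r=z,w=z). No conflict.
Steps 3,4: same thread (A). No race.
Steps 4,5: same thread (A). No race.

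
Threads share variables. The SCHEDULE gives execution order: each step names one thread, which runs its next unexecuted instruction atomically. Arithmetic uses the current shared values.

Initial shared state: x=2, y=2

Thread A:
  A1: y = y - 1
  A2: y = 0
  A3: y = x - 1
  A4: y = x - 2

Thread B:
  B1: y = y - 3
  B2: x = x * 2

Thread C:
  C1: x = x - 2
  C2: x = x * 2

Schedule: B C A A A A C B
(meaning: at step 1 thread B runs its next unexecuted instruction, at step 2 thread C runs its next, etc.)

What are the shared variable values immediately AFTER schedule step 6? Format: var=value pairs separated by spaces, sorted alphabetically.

Step 1: thread B executes B1 (y = y - 3). Shared: x=2 y=-1. PCs: A@0 B@1 C@0
Step 2: thread C executes C1 (x = x - 2). Shared: x=0 y=-1. PCs: A@0 B@1 C@1
Step 3: thread A executes A1 (y = y - 1). Shared: x=0 y=-2. PCs: A@1 B@1 C@1
Step 4: thread A executes A2 (y = 0). Shared: x=0 y=0. PCs: A@2 B@1 C@1
Step 5: thread A executes A3 (y = x - 1). Shared: x=0 y=-1. PCs: A@3 B@1 C@1
Step 6: thread A executes A4 (y = x - 2). Shared: x=0 y=-2. PCs: A@4 B@1 C@1

Answer: x=0 y=-2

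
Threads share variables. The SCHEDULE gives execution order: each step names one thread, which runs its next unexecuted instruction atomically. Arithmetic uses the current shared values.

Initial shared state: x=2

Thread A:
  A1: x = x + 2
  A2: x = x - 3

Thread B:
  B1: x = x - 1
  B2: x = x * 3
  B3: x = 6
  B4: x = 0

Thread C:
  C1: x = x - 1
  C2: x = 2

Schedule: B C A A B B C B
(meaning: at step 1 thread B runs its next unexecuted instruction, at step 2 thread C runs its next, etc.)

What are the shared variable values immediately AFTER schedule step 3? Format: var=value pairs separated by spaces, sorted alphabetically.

Step 1: thread B executes B1 (x = x - 1). Shared: x=1. PCs: A@0 B@1 C@0
Step 2: thread C executes C1 (x = x - 1). Shared: x=0. PCs: A@0 B@1 C@1
Step 3: thread A executes A1 (x = x + 2). Shared: x=2. PCs: A@1 B@1 C@1

Answer: x=2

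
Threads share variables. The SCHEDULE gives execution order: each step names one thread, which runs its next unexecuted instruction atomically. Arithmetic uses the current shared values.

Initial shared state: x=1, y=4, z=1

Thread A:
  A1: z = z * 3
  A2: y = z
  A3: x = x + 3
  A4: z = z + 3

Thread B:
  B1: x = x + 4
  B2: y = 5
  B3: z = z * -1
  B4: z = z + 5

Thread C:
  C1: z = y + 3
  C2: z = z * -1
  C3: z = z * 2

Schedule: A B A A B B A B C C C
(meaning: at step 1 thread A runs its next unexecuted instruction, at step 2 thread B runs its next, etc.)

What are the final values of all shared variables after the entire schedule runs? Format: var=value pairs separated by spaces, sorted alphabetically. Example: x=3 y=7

Step 1: thread A executes A1 (z = z * 3). Shared: x=1 y=4 z=3. PCs: A@1 B@0 C@0
Step 2: thread B executes B1 (x = x + 4). Shared: x=5 y=4 z=3. PCs: A@1 B@1 C@0
Step 3: thread A executes A2 (y = z). Shared: x=5 y=3 z=3. PCs: A@2 B@1 C@0
Step 4: thread A executes A3 (x = x + 3). Shared: x=8 y=3 z=3. PCs: A@3 B@1 C@0
Step 5: thread B executes B2 (y = 5). Shared: x=8 y=5 z=3. PCs: A@3 B@2 C@0
Step 6: thread B executes B3 (z = z * -1). Shared: x=8 y=5 z=-3. PCs: A@3 B@3 C@0
Step 7: thread A executes A4 (z = z + 3). Shared: x=8 y=5 z=0. PCs: A@4 B@3 C@0
Step 8: thread B executes B4 (z = z + 5). Shared: x=8 y=5 z=5. PCs: A@4 B@4 C@0
Step 9: thread C executes C1 (z = y + 3). Shared: x=8 y=5 z=8. PCs: A@4 B@4 C@1
Step 10: thread C executes C2 (z = z * -1). Shared: x=8 y=5 z=-8. PCs: A@4 B@4 C@2
Step 11: thread C executes C3 (z = z * 2). Shared: x=8 y=5 z=-16. PCs: A@4 B@4 C@3

Answer: x=8 y=5 z=-16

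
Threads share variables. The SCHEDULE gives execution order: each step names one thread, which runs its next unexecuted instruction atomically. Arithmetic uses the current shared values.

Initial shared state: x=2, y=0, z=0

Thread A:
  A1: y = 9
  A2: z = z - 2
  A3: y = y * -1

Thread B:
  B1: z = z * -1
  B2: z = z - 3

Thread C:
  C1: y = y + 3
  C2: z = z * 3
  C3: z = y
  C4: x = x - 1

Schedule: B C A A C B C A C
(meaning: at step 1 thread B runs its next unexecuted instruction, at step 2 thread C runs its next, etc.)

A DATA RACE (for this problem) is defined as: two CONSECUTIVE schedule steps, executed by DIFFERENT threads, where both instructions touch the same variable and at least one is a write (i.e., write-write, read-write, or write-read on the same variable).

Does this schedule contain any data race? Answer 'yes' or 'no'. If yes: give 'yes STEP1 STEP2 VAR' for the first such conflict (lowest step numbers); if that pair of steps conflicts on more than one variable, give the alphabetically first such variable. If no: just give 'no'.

Steps 1,2: B(r=z,w=z) vs C(r=y,w=y). No conflict.
Steps 2,3: C(y = y + 3) vs A(y = 9). RACE on y (W-W).
Steps 3,4: same thread (A). No race.
Steps 4,5: A(z = z - 2) vs C(z = z * 3). RACE on z (W-W).
Steps 5,6: C(z = z * 3) vs B(z = z - 3). RACE on z (W-W).
Steps 6,7: B(z = z - 3) vs C(z = y). RACE on z (W-W).
Steps 7,8: C(z = y) vs A(y = y * -1). RACE on y (R-W).
Steps 8,9: A(r=y,w=y) vs C(r=x,w=x). No conflict.
First conflict at steps 2,3.

Answer: yes 2 3 y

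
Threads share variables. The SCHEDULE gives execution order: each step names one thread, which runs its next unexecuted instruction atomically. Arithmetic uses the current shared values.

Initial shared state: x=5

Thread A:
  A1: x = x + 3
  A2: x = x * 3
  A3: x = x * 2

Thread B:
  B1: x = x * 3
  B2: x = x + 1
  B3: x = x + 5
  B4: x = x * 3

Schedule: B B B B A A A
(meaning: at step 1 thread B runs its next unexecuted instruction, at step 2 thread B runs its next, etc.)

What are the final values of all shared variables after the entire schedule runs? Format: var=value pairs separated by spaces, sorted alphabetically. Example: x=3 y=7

Answer: x=396

Derivation:
Step 1: thread B executes B1 (x = x * 3). Shared: x=15. PCs: A@0 B@1
Step 2: thread B executes B2 (x = x + 1). Shared: x=16. PCs: A@0 B@2
Step 3: thread B executes B3 (x = x + 5). Shared: x=21. PCs: A@0 B@3
Step 4: thread B executes B4 (x = x * 3). Shared: x=63. PCs: A@0 B@4
Step 5: thread A executes A1 (x = x + 3). Shared: x=66. PCs: A@1 B@4
Step 6: thread A executes A2 (x = x * 3). Shared: x=198. PCs: A@2 B@4
Step 7: thread A executes A3 (x = x * 2). Shared: x=396. PCs: A@3 B@4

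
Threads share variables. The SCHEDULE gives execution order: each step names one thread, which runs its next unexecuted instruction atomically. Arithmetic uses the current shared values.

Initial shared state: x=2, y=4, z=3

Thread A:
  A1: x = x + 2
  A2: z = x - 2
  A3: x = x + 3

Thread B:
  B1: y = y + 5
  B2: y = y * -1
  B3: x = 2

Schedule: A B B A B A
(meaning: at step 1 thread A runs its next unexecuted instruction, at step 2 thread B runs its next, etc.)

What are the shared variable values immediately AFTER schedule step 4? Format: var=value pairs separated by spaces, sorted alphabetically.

Step 1: thread A executes A1 (x = x + 2). Shared: x=4 y=4 z=3. PCs: A@1 B@0
Step 2: thread B executes B1 (y = y + 5). Shared: x=4 y=9 z=3. PCs: A@1 B@1
Step 3: thread B executes B2 (y = y * -1). Shared: x=4 y=-9 z=3. PCs: A@1 B@2
Step 4: thread A executes A2 (z = x - 2). Shared: x=4 y=-9 z=2. PCs: A@2 B@2

Answer: x=4 y=-9 z=2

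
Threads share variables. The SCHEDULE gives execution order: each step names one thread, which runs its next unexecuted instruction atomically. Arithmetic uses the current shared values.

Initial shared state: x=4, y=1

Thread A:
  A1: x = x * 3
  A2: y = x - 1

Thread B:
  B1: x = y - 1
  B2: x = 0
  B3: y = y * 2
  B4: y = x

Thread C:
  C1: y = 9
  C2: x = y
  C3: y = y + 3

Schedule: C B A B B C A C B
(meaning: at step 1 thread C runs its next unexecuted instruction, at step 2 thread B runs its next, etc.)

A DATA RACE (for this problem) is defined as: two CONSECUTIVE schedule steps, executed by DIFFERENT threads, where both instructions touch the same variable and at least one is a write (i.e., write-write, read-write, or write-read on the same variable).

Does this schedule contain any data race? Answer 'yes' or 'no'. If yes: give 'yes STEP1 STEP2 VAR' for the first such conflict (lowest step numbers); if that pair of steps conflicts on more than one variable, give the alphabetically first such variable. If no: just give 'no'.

Steps 1,2: C(y = 9) vs B(x = y - 1). RACE on y (W-R).
Steps 2,3: B(x = y - 1) vs A(x = x * 3). RACE on x (W-W).
Steps 3,4: A(x = x * 3) vs B(x = 0). RACE on x (W-W).
Steps 4,5: same thread (B). No race.
Steps 5,6: B(y = y * 2) vs C(x = y). RACE on y (W-R).
Steps 6,7: C(x = y) vs A(y = x - 1). RACE on x (W-R), y (R-W). Multiple vars; alphabetically first is x.
Steps 7,8: A(y = x - 1) vs C(y = y + 3). RACE on y (W-W).
Steps 8,9: C(y = y + 3) vs B(y = x). RACE on y (W-W).
First conflict at steps 1,2.

Answer: yes 1 2 y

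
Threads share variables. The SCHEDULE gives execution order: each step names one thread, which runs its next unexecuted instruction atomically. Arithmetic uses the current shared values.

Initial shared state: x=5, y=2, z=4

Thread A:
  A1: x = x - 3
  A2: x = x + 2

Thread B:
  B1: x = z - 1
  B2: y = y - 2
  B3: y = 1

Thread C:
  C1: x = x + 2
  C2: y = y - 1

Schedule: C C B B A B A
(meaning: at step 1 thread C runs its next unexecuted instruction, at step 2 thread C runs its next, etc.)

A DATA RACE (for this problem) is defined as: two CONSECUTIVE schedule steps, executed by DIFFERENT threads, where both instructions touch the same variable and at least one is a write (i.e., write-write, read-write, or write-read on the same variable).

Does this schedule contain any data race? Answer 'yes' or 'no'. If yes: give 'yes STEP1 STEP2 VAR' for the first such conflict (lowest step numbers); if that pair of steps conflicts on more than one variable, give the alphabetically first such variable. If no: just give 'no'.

Steps 1,2: same thread (C). No race.
Steps 2,3: C(r=y,w=y) vs B(r=z,w=x). No conflict.
Steps 3,4: same thread (B). No race.
Steps 4,5: B(r=y,w=y) vs A(r=x,w=x). No conflict.
Steps 5,6: A(r=x,w=x) vs B(r=-,w=y). No conflict.
Steps 6,7: B(r=-,w=y) vs A(r=x,w=x). No conflict.

Answer: no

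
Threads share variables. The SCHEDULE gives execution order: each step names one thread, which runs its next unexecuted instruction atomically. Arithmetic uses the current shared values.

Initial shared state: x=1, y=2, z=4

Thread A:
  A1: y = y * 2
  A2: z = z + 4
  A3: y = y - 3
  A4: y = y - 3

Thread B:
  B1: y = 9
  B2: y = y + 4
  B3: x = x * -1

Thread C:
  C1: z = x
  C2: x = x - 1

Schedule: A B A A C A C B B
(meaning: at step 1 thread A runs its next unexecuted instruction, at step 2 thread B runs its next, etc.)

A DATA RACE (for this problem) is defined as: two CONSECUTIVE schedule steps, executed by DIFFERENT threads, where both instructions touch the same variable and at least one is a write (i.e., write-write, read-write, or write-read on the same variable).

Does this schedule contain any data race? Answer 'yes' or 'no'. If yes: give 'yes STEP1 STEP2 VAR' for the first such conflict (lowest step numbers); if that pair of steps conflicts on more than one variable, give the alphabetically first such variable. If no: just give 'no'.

Answer: yes 1 2 y

Derivation:
Steps 1,2: A(y = y * 2) vs B(y = 9). RACE on y (W-W).
Steps 2,3: B(r=-,w=y) vs A(r=z,w=z). No conflict.
Steps 3,4: same thread (A). No race.
Steps 4,5: A(r=y,w=y) vs C(r=x,w=z). No conflict.
Steps 5,6: C(r=x,w=z) vs A(r=y,w=y). No conflict.
Steps 6,7: A(r=y,w=y) vs C(r=x,w=x). No conflict.
Steps 7,8: C(r=x,w=x) vs B(r=y,w=y). No conflict.
Steps 8,9: same thread (B). No race.
First conflict at steps 1,2.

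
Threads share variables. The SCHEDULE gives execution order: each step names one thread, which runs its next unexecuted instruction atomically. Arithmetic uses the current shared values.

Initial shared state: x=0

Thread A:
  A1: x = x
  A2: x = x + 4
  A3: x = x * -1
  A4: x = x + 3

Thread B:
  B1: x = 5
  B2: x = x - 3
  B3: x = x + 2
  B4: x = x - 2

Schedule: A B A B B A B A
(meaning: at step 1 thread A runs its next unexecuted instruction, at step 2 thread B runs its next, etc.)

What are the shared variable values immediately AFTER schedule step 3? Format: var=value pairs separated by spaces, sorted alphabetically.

Answer: x=9

Derivation:
Step 1: thread A executes A1 (x = x). Shared: x=0. PCs: A@1 B@0
Step 2: thread B executes B1 (x = 5). Shared: x=5. PCs: A@1 B@1
Step 3: thread A executes A2 (x = x + 4). Shared: x=9. PCs: A@2 B@1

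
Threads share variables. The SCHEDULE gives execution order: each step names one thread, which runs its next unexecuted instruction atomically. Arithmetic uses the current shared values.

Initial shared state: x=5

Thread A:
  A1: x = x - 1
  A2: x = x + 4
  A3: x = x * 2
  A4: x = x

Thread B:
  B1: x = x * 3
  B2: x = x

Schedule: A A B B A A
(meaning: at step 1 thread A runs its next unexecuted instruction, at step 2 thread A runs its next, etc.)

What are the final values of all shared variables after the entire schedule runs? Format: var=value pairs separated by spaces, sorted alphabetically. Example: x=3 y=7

Step 1: thread A executes A1 (x = x - 1). Shared: x=4. PCs: A@1 B@0
Step 2: thread A executes A2 (x = x + 4). Shared: x=8. PCs: A@2 B@0
Step 3: thread B executes B1 (x = x * 3). Shared: x=24. PCs: A@2 B@1
Step 4: thread B executes B2 (x = x). Shared: x=24. PCs: A@2 B@2
Step 5: thread A executes A3 (x = x * 2). Shared: x=48. PCs: A@3 B@2
Step 6: thread A executes A4 (x = x). Shared: x=48. PCs: A@4 B@2

Answer: x=48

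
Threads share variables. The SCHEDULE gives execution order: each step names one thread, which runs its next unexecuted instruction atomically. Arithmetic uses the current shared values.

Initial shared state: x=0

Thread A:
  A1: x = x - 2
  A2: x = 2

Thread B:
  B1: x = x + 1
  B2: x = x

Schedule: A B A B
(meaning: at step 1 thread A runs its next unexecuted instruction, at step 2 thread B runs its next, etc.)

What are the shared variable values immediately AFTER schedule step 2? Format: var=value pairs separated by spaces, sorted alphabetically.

Step 1: thread A executes A1 (x = x - 2). Shared: x=-2. PCs: A@1 B@0
Step 2: thread B executes B1 (x = x + 1). Shared: x=-1. PCs: A@1 B@1

Answer: x=-1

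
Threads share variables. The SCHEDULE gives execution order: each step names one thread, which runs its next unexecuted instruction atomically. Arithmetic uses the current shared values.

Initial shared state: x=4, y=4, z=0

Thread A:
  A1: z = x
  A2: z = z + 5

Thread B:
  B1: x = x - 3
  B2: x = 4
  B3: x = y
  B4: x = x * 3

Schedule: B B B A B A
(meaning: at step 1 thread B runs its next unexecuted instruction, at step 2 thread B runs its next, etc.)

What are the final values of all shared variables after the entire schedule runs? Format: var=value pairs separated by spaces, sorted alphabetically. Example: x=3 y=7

Step 1: thread B executes B1 (x = x - 3). Shared: x=1 y=4 z=0. PCs: A@0 B@1
Step 2: thread B executes B2 (x = 4). Shared: x=4 y=4 z=0. PCs: A@0 B@2
Step 3: thread B executes B3 (x = y). Shared: x=4 y=4 z=0. PCs: A@0 B@3
Step 4: thread A executes A1 (z = x). Shared: x=4 y=4 z=4. PCs: A@1 B@3
Step 5: thread B executes B4 (x = x * 3). Shared: x=12 y=4 z=4. PCs: A@1 B@4
Step 6: thread A executes A2 (z = z + 5). Shared: x=12 y=4 z=9. PCs: A@2 B@4

Answer: x=12 y=4 z=9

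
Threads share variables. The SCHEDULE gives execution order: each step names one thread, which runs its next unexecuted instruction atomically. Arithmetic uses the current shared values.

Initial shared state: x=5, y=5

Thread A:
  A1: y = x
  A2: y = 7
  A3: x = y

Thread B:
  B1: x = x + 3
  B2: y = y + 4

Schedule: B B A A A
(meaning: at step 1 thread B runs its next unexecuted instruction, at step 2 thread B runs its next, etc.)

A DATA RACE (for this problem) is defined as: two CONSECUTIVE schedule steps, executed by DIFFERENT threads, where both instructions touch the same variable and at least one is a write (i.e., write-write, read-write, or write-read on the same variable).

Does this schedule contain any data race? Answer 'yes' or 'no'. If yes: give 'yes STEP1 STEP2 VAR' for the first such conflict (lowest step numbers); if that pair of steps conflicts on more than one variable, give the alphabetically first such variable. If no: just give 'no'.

Answer: yes 2 3 y

Derivation:
Steps 1,2: same thread (B). No race.
Steps 2,3: B(y = y + 4) vs A(y = x). RACE on y (W-W).
Steps 3,4: same thread (A). No race.
Steps 4,5: same thread (A). No race.
First conflict at steps 2,3.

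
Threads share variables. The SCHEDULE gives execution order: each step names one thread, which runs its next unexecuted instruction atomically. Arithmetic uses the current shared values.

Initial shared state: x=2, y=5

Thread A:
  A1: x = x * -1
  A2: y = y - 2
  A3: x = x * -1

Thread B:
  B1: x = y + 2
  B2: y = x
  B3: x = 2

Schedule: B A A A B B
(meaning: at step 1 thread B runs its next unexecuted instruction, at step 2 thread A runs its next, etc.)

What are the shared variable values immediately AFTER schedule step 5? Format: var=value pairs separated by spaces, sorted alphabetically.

Answer: x=7 y=7

Derivation:
Step 1: thread B executes B1 (x = y + 2). Shared: x=7 y=5. PCs: A@0 B@1
Step 2: thread A executes A1 (x = x * -1). Shared: x=-7 y=5. PCs: A@1 B@1
Step 3: thread A executes A2 (y = y - 2). Shared: x=-7 y=3. PCs: A@2 B@1
Step 4: thread A executes A3 (x = x * -1). Shared: x=7 y=3. PCs: A@3 B@1
Step 5: thread B executes B2 (y = x). Shared: x=7 y=7. PCs: A@3 B@2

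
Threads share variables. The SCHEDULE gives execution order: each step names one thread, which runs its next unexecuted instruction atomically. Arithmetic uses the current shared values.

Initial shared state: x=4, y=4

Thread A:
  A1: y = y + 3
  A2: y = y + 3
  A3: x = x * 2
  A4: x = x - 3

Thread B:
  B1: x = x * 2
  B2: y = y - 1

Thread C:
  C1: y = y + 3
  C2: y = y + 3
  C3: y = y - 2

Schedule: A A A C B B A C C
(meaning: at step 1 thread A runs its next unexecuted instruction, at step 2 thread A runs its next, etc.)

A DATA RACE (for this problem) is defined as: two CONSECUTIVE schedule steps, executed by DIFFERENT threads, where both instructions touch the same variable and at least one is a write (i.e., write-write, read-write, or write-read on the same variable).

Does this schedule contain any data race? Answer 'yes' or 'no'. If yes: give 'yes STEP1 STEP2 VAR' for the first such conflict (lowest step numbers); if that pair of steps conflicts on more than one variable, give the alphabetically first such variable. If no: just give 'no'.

Answer: no

Derivation:
Steps 1,2: same thread (A). No race.
Steps 2,3: same thread (A). No race.
Steps 3,4: A(r=x,w=x) vs C(r=y,w=y). No conflict.
Steps 4,5: C(r=y,w=y) vs B(r=x,w=x). No conflict.
Steps 5,6: same thread (B). No race.
Steps 6,7: B(r=y,w=y) vs A(r=x,w=x). No conflict.
Steps 7,8: A(r=x,w=x) vs C(r=y,w=y). No conflict.
Steps 8,9: same thread (C). No race.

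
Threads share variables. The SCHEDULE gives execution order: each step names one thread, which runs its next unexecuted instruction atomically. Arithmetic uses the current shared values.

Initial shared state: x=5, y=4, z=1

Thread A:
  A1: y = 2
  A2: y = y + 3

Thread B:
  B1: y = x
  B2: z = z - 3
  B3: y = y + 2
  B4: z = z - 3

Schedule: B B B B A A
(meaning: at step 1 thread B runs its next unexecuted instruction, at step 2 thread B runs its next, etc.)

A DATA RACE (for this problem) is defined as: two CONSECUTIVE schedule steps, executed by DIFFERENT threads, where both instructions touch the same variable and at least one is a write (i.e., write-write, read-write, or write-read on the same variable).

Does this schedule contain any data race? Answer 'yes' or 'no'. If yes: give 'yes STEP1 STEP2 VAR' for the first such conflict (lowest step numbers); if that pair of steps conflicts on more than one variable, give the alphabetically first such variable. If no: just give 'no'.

Steps 1,2: same thread (B). No race.
Steps 2,3: same thread (B). No race.
Steps 3,4: same thread (B). No race.
Steps 4,5: B(r=z,w=z) vs A(r=-,w=y). No conflict.
Steps 5,6: same thread (A). No race.

Answer: no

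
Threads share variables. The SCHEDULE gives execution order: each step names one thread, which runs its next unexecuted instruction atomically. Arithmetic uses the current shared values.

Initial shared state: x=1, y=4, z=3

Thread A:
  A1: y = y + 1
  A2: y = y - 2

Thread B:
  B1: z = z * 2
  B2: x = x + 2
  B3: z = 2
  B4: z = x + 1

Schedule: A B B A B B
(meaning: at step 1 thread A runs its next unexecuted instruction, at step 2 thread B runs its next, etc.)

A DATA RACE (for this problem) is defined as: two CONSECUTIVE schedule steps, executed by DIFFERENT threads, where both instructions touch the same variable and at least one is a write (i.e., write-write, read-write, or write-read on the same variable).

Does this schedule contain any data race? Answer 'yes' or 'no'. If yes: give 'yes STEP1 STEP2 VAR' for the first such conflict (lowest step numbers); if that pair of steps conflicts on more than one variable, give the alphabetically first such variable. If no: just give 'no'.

Answer: no

Derivation:
Steps 1,2: A(r=y,w=y) vs B(r=z,w=z). No conflict.
Steps 2,3: same thread (B). No race.
Steps 3,4: B(r=x,w=x) vs A(r=y,w=y). No conflict.
Steps 4,5: A(r=y,w=y) vs B(r=-,w=z). No conflict.
Steps 5,6: same thread (B). No race.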